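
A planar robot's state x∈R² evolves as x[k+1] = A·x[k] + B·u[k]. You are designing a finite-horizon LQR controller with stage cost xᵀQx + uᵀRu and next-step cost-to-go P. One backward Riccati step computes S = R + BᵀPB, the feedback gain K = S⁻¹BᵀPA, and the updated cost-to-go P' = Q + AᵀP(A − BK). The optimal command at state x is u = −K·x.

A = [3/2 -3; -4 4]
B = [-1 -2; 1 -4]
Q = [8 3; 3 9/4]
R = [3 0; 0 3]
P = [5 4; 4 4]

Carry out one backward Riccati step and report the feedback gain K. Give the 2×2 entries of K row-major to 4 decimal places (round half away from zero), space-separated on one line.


BᵀP = [-1.0000 0.0000; -26.0000 -24.0000]
S = R + BᵀPB = [3 0; 0 3] + [1.0000 2.0000; 2.0000 148.0000] = [4.0000 2.0000; 2.0000 151.0000]
BᵀPA = [-1.5000 3.0000; 57.0000 -18.0000]
K = S⁻¹·BᵀPA = [-0.5675 0.8150; 0.3850 -0.1300]
A−BK = [1.7025 -2.4450; -1.8925 2.6650]
AᵀP(A−BK) = [4.4538 -5.8675; -5.8675 8.2150]
P' = Q + AᵀP(A−BK) = [12.4538 -2.8675; -2.8675 10.4650]
tr(P') = 22.9188

-0.5675 0.8150 0.3850 -0.1300


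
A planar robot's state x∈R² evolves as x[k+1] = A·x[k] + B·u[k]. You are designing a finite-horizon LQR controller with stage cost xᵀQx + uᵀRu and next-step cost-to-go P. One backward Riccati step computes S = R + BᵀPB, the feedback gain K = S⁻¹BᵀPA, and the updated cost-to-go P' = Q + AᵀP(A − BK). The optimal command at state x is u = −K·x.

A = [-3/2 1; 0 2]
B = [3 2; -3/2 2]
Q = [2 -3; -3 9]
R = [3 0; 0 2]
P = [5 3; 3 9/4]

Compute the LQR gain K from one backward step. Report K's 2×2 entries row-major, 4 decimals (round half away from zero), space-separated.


BᵀP = [10.5000 5.6250; 16.0000 10.5000]
S = R + BᵀPB = [3 0; 0 2] + [23.0625 32.2500; 32.2500 53.0000] = [26.0625 32.2500; 32.2500 55.0000]
BᵀPA = [-15.7500 21.7500; -24.0000 37.0000]
K = S⁻¹·BᵀPA = [-0.2345 0.0076; -0.2989 0.6683]
A−BK = [-0.1988 -0.3594; 0.2459 0.6749]
AᵀP(A−BK) = [0.3839 -0.3418; -0.3418 1.1087]
P' = Q + AᵀP(A−BK) = [2.3839 -3.3418; -3.3418 10.1087]
tr(P') = 12.4926

-0.2345 0.0076 -0.2989 0.6683


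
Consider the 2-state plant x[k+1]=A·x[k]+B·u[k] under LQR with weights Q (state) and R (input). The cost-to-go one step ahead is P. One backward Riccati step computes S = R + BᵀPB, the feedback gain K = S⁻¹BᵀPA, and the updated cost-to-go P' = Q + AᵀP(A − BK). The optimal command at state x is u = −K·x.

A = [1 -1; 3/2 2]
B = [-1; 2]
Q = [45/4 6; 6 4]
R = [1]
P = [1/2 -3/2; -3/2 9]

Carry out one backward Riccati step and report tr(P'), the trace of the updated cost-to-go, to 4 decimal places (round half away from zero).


BᵀP = [-3.5000 19.5000]
S = R + BᵀPB = [1] + [42.5000] = [43.5000]
BᵀPA = [25.7500 42.5000]
K = S⁻¹·BᵀPA = [0.5920 0.9770]
A−BK = [1.5920 -0.0230; 0.3161 0.0460]
AᵀP(A−BK) = [1.0072 0.5920; 0.5920 0.9770]
P' = Q + AᵀP(A−BK) = [12.2572 6.5920; 6.5920 4.9770]
tr(P') = 17.2342

17.2342


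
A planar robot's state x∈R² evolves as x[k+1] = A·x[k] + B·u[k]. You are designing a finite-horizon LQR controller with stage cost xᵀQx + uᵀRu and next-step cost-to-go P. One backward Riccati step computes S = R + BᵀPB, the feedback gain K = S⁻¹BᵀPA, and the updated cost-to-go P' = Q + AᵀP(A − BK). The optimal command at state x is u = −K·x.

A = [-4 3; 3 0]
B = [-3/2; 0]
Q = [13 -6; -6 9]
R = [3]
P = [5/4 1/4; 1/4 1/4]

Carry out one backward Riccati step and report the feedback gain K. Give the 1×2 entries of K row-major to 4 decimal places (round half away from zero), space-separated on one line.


BᵀP = [-1.8750 -0.3750]
S = R + BᵀPB = [3] + [2.8125] = [5.8125]
BᵀPA = [6.3750 -5.6250]
K = S⁻¹·BᵀPA = [1.0968 -0.9677]
A−BK = [-2.3548 1.5484; 3.0000 0.0000]
AᵀP(A−BK) = [9.2581 -6.5806; -6.5806 5.8065]
P' = Q + AᵀP(A−BK) = [22.2581 -12.5806; -12.5806 14.8065]
tr(P') = 37.0645

1.0968 -0.9677


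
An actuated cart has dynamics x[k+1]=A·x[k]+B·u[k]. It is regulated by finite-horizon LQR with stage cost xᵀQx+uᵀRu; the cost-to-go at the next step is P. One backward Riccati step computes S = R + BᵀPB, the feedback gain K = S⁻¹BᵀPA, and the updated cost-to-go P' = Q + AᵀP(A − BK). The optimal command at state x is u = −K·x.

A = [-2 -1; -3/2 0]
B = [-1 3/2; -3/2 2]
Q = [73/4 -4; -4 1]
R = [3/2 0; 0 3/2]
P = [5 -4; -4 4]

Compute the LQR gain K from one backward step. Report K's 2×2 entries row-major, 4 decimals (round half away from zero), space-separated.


BᵀP = [1.0000 -2.0000; -0.5000 2.0000]
S = R + BᵀPB = [3/2 0; 0 3/2] + [2.0000 -2.5000; -2.5000 3.2500] = [3.5000 -2.5000; -2.5000 4.7500]
BᵀPA = [1.0000 -1.0000; -2.0000 0.5000]
K = S⁻¹·BᵀPA = [-0.0241 -0.3373; -0.4337 -0.0723]
A−BK = [-1.3735 -1.2289; -0.6687 -0.3614]
AᵀP(A−BK) = [4.1566 4.1928; 4.1928 4.6988]
P' = Q + AᵀP(A−BK) = [22.4066 0.1928; 0.1928 5.6988]
tr(P') = 28.1054

-0.0241 -0.3373 -0.4337 -0.0723


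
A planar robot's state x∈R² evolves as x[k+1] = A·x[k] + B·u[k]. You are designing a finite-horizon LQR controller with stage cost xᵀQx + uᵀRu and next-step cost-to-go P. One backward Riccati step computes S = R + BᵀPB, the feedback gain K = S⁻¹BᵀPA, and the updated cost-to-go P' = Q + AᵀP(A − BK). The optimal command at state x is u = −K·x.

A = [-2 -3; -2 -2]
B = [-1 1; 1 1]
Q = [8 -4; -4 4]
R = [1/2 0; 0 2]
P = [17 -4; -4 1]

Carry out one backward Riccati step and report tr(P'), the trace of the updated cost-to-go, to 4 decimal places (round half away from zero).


BᵀP = [-21.0000 5.0000; 13.0000 -3.0000]
S = R + BᵀPB = [1/2 0; 0 2] + [26.0000 -16.0000; -16.0000 10.0000] = [26.5000 -16.0000; -16.0000 12.0000]
BᵀPA = [32.0000 53.0000; -20.0000 -33.0000]
K = S⁻¹·BᵀPA = [1.0323 1.7419; -0.2903 -0.4274]
A−BK = [-0.6774 -0.8306; -2.7419 -3.3145]
AᵀP(A−BK) = [1.1613 1.7097; 1.7097 2.5726]
P' = Q + AᵀP(A−BK) = [9.1613 -2.2903; -2.2903 6.5726]
tr(P') = 15.7339

15.7339


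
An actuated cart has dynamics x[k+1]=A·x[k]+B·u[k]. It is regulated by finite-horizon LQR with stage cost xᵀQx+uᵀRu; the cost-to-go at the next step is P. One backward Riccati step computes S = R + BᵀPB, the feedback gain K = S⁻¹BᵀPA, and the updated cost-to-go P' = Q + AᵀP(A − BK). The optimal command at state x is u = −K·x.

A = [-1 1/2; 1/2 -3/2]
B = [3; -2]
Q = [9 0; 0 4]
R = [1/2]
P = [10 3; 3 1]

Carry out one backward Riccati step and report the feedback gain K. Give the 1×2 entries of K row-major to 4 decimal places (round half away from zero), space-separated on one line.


BᵀP = [24.0000 7.0000]
S = R + BᵀPB = [1/2] + [58.0000] = [58.5000]
BᵀPA = [-20.5000 1.5000]
K = S⁻¹·BᵀPA = [-0.3504 0.0256]
A−BK = [0.0513 0.4231; -0.2009 -1.4487]
AᵀP(A−BK) = [0.0662 0.0256; 0.0256 0.2115]
P' = Q + AᵀP(A−BK) = [9.0662 0.0256; 0.0256 4.2115]
tr(P') = 13.2778

-0.3504 0.0256


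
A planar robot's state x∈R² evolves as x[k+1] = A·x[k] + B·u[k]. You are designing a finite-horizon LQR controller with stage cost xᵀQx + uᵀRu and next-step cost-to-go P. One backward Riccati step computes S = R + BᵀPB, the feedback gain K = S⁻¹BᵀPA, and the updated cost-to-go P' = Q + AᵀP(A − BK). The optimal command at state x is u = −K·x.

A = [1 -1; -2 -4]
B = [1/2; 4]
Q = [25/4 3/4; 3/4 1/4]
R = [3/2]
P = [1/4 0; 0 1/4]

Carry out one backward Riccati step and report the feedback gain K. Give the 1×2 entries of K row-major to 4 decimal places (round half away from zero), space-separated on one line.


BᵀP = [0.1250 1.0000]
S = R + BᵀPB = [3/2] + [4.0625] = [5.5625]
BᵀPA = [-1.8750 -4.1250]
K = S⁻¹·BᵀPA = [-0.3371 -0.7416]
A−BK = [1.1685 -0.6292; -0.6517 -1.0337]
AᵀP(A−BK) = [0.6180 0.3596; 0.3596 1.1910]
P' = Q + AᵀP(A−BK) = [6.8680 1.1096; 1.1096 1.4410]
tr(P') = 8.3090

-0.3371 -0.7416


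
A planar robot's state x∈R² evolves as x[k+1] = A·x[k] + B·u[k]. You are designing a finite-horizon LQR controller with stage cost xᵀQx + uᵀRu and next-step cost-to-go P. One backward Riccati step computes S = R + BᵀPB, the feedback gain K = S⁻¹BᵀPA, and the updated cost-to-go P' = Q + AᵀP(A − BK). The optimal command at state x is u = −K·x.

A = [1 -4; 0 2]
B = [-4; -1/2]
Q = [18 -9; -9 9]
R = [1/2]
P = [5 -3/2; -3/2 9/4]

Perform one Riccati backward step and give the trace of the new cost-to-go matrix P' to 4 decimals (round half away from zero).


39.8060

BᵀP = [-19.2500 4.8750]
S = R + BᵀPB = [1/2] + [74.5625] = [75.0625]
BᵀPA = [-19.2500 86.7500]
K = S⁻¹·BᵀPA = [-0.2565 1.1557]
A−BK = [-0.0258 0.6228; -0.1282 2.5779]
AᵀP(A−BK) = [0.0633 -0.7527; -0.7527 12.7427]
P' = Q + AᵀP(A−BK) = [18.0633 -9.7527; -9.7527 21.7427]
tr(P') = 39.8060


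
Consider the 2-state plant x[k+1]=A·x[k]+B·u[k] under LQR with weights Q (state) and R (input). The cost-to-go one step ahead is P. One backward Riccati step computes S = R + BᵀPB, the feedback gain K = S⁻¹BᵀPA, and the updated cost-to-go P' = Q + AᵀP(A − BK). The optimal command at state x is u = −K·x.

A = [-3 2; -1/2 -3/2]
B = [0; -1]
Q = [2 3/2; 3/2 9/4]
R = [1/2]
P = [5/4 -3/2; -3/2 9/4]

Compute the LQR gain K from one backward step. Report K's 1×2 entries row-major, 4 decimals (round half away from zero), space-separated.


-1.2273 2.3182

BᵀP = [1.5000 -2.2500]
S = R + BᵀPB = [1/2] + [2.2500] = [2.7500]
BᵀPA = [-3.3750 6.3750]
K = S⁻¹·BᵀPA = [-1.2273 2.3182]
A−BK = [-3.0000 2.0000; -1.7273 0.8182]
AᵀP(A−BK) = [3.1705 -3.2386; -3.2386 4.2841]
P' = Q + AᵀP(A−BK) = [5.1705 -1.7386; -1.7386 6.5341]
tr(P') = 11.7045


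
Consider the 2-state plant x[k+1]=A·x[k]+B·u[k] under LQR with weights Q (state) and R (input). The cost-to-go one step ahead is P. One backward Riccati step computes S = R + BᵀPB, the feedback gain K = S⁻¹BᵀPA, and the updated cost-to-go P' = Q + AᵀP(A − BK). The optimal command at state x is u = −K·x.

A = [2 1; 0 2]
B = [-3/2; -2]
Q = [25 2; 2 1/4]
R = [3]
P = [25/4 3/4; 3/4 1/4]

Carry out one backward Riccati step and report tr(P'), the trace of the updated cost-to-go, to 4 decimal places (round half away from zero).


BᵀP = [-10.8750 -1.6250]
S = R + BᵀPB = [3] + [19.5625] = [22.5625]
BᵀPA = [-21.7500 -14.1250]
K = S⁻¹·BᵀPA = [-0.9640 -0.6260]
A−BK = [0.5540 0.0609; -1.9280 0.7479]
AᵀP(A−BK) = [4.0332 1.8837; 1.8837 1.4072]
P' = Q + AᵀP(A−BK) = [29.0332 3.8837; 3.8837 1.6572]
tr(P') = 30.6904

30.6904


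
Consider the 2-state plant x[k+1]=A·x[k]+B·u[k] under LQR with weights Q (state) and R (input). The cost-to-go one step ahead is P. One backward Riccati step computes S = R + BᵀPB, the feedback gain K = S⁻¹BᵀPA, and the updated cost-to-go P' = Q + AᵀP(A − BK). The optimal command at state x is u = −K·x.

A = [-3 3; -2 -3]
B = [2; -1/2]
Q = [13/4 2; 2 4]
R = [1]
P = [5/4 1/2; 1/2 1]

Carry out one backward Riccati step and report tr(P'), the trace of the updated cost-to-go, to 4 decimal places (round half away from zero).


23.0595

BᵀP = [2.2500 0.5000]
S = R + BᵀPB = [1] + [4.2500] = [5.2500]
BᵀPA = [-7.7500 5.2500]
K = S⁻¹·BᵀPA = [-1.4762 1.0000]
A−BK = [-0.0476 1.0000; -2.7381 -2.5000]
AᵀP(A−BK) = [9.8095 4.0000; 4.0000 6.0000]
P' = Q + AᵀP(A−BK) = [13.0595 6.0000; 6.0000 10.0000]
tr(P') = 23.0595


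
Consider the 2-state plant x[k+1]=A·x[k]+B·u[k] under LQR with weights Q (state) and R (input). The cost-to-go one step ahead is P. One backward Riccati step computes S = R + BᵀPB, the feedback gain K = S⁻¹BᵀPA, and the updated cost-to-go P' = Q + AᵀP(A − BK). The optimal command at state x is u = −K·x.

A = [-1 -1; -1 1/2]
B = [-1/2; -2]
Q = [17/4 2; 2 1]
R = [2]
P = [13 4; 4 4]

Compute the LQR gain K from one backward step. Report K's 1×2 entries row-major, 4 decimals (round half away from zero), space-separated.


0.8376 0.3248

BᵀP = [-14.5000 -10.0000]
S = R + BᵀPB = [2] + [27.2500] = [29.2500]
BᵀPA = [24.5000 9.5000]
K = S⁻¹·BᵀPA = [0.8376 0.3248]
A−BK = [-0.5812 -0.8376; 0.6752 1.1496]
AᵀP(A−BK) = [4.4786 5.0427; 5.0427 6.9145]
P' = Q + AᵀP(A−BK) = [8.7286 7.0427; 7.0427 7.9145]
tr(P') = 16.6432


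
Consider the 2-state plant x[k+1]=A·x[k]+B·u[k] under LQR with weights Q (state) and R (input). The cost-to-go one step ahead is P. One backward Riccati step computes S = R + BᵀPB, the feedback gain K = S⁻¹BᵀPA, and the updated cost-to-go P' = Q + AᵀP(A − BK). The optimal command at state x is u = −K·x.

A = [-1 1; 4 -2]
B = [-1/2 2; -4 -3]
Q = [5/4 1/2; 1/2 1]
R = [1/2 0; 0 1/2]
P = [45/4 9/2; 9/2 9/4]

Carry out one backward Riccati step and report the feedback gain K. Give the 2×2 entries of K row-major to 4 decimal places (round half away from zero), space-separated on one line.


BᵀP = [-23.6250 -11.2500; 9.0000 2.2500]
S = R + BᵀPB = [1/2 0; 0 1/2] + [56.8125 -13.5000; -13.5000 11.2500] = [57.3125 -13.5000; -13.5000 11.7500]
BᵀPA = [-21.3750 -1.1250; 0.0000 4.5000]
K = S⁻¹·BᵀPA = [-0.5113 0.0968; -0.5875 0.4942]
A−BK = [-0.0807 0.0601; 0.1921 -0.1304]
AᵀP(A−BK) = [0.3201 -0.1815; -0.1815 0.1351]
P' = Q + AᵀP(A−BK) = [1.5701 0.3185; 0.3185 1.1351]
tr(P') = 2.7052

-0.5113 0.0968 -0.5875 0.4942


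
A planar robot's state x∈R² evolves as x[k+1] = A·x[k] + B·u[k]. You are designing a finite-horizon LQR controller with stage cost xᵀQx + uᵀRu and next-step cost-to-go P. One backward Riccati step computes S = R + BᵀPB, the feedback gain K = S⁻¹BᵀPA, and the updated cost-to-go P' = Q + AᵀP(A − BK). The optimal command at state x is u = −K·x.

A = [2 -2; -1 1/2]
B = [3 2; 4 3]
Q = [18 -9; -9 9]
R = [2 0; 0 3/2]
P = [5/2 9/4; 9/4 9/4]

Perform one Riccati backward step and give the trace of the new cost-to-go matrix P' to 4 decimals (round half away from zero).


28.1621

BᵀP = [16.5000 15.7500; 11.7500 11.2500]
S = R + BᵀPB = [2 0; 0 3/2] + [112.5000 80.2500; 80.2500 57.2500] = [114.5000 80.2500; 80.2500 58.7500]
BᵀPA = [17.2500 -25.1250; 12.2500 -17.8750]
K = S⁻¹·BᵀPA = [0.1059 -0.1451; 0.0638 -0.1060]
A−BK = [1.5546 -1.3526; -1.6152 1.3986]
AᵀP(A−BK) = [0.6410 -0.5728; -0.5728 0.5211]
P' = Q + AᵀP(A−BK) = [18.6410 -9.5728; -9.5728 9.5211]
tr(P') = 28.1621


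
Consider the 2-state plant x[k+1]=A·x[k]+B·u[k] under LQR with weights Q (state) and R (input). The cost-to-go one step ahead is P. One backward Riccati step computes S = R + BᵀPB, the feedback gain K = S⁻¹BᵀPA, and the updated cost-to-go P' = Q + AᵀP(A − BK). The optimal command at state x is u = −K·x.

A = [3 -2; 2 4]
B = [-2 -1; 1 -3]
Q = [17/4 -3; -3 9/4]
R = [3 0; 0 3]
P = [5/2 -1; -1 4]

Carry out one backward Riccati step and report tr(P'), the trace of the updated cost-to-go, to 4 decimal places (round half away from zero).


BᵀP = [-6.0000 6.0000; 0.5000 -11.0000]
S = R + BᵀPB = [3 0; 0 3] + [18.0000 -12.0000; -12.0000 32.5000] = [21.0000 -12.0000; -12.0000 35.5000]
BᵀPA = [-6.0000 36.0000; -20.5000 -45.0000]
K = S⁻¹·BᵀPA = [-0.7631 1.2269; -0.8354 -0.8529]
A−BK = [0.6384 -0.3990; 0.2569 0.2145]
AᵀP(A−BK) = [4.7955 -1.1222; -1.1222 7.4514]
P' = Q + AᵀP(A−BK) = [9.0455 -4.1222; -4.1222 9.7014]
tr(P') = 18.7469

18.7469


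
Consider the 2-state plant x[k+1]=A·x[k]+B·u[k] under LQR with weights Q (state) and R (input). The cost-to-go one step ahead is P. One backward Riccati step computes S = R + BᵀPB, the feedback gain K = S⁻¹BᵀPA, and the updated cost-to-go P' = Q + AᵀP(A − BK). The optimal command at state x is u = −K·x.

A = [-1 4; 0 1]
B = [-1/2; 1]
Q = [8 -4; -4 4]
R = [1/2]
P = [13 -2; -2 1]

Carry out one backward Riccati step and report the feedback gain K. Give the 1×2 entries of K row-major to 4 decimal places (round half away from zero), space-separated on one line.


1.2593 -4.7407

BᵀP = [-8.5000 2.0000]
S = R + BᵀPB = [1/2] + [6.2500] = [6.7500]
BᵀPA = [8.5000 -32.0000]
K = S⁻¹·BᵀPA = [1.2593 -4.7407]
A−BK = [-0.3704 1.6296; -1.2593 5.7407]
AᵀP(A−BK) = [2.2963 -9.7037; -9.7037 41.2963]
P' = Q + AᵀP(A−BK) = [10.2963 -13.7037; -13.7037 45.2963]
tr(P') = 55.5926


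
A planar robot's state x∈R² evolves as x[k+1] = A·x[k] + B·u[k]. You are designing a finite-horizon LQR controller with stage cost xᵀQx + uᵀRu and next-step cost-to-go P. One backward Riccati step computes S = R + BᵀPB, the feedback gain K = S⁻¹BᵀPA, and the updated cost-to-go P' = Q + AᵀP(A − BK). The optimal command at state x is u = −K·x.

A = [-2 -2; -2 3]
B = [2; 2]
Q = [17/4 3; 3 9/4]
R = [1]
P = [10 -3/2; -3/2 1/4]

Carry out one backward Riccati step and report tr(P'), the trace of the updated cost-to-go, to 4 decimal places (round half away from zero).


10.3083

BᵀP = [17.0000 -2.5000]
S = R + BᵀPB = [1] + [29.0000] = [30.0000]
BᵀPA = [-29.0000 -41.5000]
K = S⁻¹·BᵀPA = [-0.9667 -1.3833]
A−BK = [-0.0667 0.7667; -0.0667 5.7667]
AᵀP(A−BK) = [0.9667 1.3833; 1.3833 2.8417]
P' = Q + AᵀP(A−BK) = [5.2167 4.3833; 4.3833 5.0917]
tr(P') = 10.3083


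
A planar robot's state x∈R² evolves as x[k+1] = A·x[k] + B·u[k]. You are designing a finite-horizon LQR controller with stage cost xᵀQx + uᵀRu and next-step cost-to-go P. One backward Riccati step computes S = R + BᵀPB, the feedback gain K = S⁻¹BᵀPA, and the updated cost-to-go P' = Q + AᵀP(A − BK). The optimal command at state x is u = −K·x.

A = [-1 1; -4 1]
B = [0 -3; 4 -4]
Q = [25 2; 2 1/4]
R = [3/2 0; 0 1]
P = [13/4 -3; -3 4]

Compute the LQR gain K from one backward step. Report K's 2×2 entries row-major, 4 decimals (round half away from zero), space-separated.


BᵀP = [-12.0000 16.0000; 2.2500 -7.0000]
S = R + BᵀPB = [3/2 0; 0 1] + [64.0000 -28.0000; -28.0000 21.2500] = [65.5000 -28.0000; -28.0000 22.2500]
BᵀPA = [-52.0000 4.0000; 25.7500 -4.7500]
K = S⁻¹·BᵀPA = [-0.6475 -0.0653; 0.3425 -0.2957]
A−BK = [0.0275 0.1129; -0.0401 0.0785]
AᵀP(A−BK) = [0.7616 -0.0332; -0.0332 0.1067]
P' = Q + AᵀP(A−BK) = [25.7616 1.9668; 1.9668 0.3567]
tr(P') = 26.1184

-0.6475 -0.0653 0.3425 -0.2957


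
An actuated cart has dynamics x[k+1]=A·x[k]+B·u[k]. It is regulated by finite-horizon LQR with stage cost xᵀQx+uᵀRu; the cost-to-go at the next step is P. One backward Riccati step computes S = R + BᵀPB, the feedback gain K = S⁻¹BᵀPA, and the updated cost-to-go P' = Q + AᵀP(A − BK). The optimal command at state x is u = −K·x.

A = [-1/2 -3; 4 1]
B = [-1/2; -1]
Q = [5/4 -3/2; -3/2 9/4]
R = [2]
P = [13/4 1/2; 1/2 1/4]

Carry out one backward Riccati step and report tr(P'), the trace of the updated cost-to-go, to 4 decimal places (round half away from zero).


BᵀP = [-2.1250 -0.5000]
S = R + BᵀPB = [2] + [1.5625] = [3.5625]
BᵀPA = [-0.9375 5.8750]
K = S⁻¹·BᵀPA = [-0.2632 1.6491]
A−BK = [-0.6316 -2.1754; 3.7368 2.6491]
AᵀP(A−BK) = [2.5658 1.1711; 1.1711 16.8114]
P' = Q + AᵀP(A−BK) = [3.8158 -0.3289; -0.3289 19.0614]
tr(P') = 22.8772

22.8772


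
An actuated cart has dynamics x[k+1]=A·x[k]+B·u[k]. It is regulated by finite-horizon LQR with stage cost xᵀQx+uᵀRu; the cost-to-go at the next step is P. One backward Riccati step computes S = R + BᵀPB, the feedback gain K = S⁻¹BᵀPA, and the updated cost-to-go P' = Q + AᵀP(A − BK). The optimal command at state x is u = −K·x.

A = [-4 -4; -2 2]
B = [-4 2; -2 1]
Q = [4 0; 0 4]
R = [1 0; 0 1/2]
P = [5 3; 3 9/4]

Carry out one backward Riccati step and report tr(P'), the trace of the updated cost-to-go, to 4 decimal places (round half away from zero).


BᵀP = [-26.0000 -16.5000; 13.0000 8.2500]
S = R + BᵀPB = [1 0; 0 1/2] + [137.0000 -68.5000; -68.5000 34.2500] = [138.0000 -68.5000; -68.5000 34.7500]
BᵀPA = [137.0000 71.0000; -68.5000 -35.5000]
K = S⁻¹·BᵀPA = [0.6634 0.3438; -0.6634 -0.3438]
A−BK = [-0.0194 -1.9370; -0.0097 3.0315]
AᵀP(A−BK) = [0.6634 0.3438; 0.3438 4.3826]
P' = Q + AᵀP(A−BK) = [4.6634 0.3438; 0.3438 8.3826]
tr(P') = 13.0460

13.0460


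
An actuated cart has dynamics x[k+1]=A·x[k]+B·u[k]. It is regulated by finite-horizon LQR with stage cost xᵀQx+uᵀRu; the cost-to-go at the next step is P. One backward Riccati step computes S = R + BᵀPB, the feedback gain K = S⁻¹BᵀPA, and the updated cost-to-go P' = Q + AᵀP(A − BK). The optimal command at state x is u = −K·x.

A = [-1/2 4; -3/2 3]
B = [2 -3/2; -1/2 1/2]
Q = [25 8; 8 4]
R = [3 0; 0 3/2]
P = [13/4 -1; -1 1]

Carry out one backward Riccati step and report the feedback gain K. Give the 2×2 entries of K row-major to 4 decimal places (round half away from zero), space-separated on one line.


-0.0189 0.6290 -0.0506 -0.7678

BᵀP = [7.0000 -2.5000; -5.3750 2.0000]
S = R + BᵀPB = [3 0; 0 3/2] + [15.2500 -11.7500; -11.7500 9.0625] = [18.2500 -11.7500; -11.7500 10.5625]
BᵀPA = [0.2500 20.5000; -0.3125 -15.5000]
K = S⁻¹·BᵀPA = [-0.0189 0.6290; -0.0506 -0.7678]
A−BK = [-0.5381 1.5904; -1.4841 3.6984]
AᵀP(A−BK) = [1.5514 -3.8972; -3.8972 12.2057]
P' = Q + AᵀP(A−BK) = [26.5514 4.1028; 4.1028 16.2057]
tr(P') = 42.7571


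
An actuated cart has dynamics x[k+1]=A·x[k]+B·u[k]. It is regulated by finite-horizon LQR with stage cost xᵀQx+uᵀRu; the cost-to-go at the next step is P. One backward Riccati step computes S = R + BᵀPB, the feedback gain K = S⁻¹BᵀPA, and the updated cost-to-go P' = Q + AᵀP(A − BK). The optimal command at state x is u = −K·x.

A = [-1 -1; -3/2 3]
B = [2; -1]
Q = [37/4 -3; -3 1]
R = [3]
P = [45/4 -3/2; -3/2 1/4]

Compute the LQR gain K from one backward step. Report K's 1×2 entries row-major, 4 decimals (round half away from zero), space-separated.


-0.3525 -0.6221

BᵀP = [24.0000 -3.2500]
S = R + BᵀPB = [3] + [51.2500] = [54.2500]
BᵀPA = [-19.1250 -33.7500]
K = S⁻¹·BᵀPA = [-0.3525 -0.6221]
A−BK = [-0.2949 0.2442; -1.8525 2.3779]
AᵀP(A−BK) = [0.5703 0.4770; 0.4770 1.5035]
P' = Q + AᵀP(A−BK) = [9.8203 -2.5230; -2.5230 2.5035]
tr(P') = 12.3237


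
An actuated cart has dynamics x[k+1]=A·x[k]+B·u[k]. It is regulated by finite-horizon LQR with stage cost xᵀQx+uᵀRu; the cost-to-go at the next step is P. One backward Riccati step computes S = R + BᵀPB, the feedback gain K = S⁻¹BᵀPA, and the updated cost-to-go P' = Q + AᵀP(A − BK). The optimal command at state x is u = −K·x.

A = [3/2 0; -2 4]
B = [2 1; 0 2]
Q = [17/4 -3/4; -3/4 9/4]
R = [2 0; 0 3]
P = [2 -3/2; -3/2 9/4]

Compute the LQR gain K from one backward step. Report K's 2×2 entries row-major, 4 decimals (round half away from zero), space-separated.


1.0658 -0.9474 -0.6711 1.2632

BᵀP = [4.0000 -3.0000; -1.0000 3.0000]
S = R + BᵀPB = [2 0; 0 3] + [8.0000 -2.0000; -2.0000 5.0000] = [10.0000 -2.0000; -2.0000 8.0000]
BᵀPA = [12.0000 -12.0000; -7.5000 12.0000]
K = S⁻¹·BᵀPA = [1.0658 -0.9474; -0.6711 1.2632]
A−BK = [0.0395 0.6316; -0.6579 1.4737]
AᵀP(A−BK) = [4.6776 -6.1579; -6.1579 9.4737]
P' = Q + AᵀP(A−BK) = [8.9276 -6.9079; -6.9079 11.7237]
tr(P') = 20.6513


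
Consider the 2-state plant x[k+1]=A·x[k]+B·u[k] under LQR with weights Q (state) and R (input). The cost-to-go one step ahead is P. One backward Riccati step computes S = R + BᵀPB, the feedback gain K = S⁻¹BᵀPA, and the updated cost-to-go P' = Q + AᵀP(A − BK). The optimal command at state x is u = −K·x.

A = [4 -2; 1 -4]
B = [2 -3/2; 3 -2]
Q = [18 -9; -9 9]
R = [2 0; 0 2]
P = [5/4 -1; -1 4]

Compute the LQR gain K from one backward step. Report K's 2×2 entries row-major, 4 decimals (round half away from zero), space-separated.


BᵀP = [-0.5000 10.0000; 0.1250 -6.5000]
S = R + BᵀPB = [2 0; 0 2] + [29.0000 -19.2500; -19.2500 12.8125] = [31.0000 -19.2500; -19.2500 14.8125]
BᵀPA = [8.0000 -39.0000; -6.0000 25.7500]
K = S⁻¹·BᵀPA = [0.0339 -0.9252; -0.3611 0.5360]
A−BK = [3.3907 0.6544; 0.1763 -0.1523]
AᵀP(A−BK) = [13.5628 2.6178; 2.6178 3.1142]
P' = Q + AᵀP(A−BK) = [31.5628 -6.3822; -6.3822 12.1142]
tr(P') = 43.6770

0.0339 -0.9252 -0.3611 0.5360


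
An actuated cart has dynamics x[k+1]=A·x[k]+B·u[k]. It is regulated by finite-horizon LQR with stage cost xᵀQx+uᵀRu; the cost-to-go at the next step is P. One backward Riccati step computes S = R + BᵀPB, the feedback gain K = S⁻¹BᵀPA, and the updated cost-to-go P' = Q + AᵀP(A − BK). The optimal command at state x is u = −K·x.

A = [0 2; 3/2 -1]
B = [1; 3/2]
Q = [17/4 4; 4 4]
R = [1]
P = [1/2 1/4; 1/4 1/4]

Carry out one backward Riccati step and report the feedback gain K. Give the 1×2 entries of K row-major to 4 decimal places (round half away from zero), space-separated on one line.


BᵀP = [0.8750 0.6250]
S = R + BᵀPB = [1] + [1.8125] = [2.8125]
BᵀPA = [0.9375 1.1250]
K = S⁻¹·BᵀPA = [0.3333 0.4000]
A−BK = [-0.3333 1.6000; 1.0000 -1.6000]
AᵀP(A−BK) = [0.2500 0.0000; 0.0000 0.8000]
P' = Q + AᵀP(A−BK) = [4.5000 4.0000; 4.0000 4.8000]
tr(P') = 9.3000

0.3333 0.4000


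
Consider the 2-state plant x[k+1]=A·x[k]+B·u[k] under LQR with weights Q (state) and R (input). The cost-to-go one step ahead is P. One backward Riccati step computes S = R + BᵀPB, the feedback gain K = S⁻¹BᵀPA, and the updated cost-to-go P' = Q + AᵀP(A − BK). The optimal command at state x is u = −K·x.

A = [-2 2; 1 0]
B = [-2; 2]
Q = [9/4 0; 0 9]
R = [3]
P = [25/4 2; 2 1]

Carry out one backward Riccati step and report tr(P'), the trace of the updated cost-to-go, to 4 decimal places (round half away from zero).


BᵀP = [-8.5000 -2.0000]
S = R + BᵀPB = [3] + [13.0000] = [16.0000]
BᵀPA = [15.0000 -17.0000]
K = S⁻¹·BᵀPA = [0.9375 -1.0625]
A−BK = [-0.1250 -0.1250; -0.8750 2.1250]
AᵀP(A−BK) = [3.9375 -5.0625; -5.0625 6.9375]
P' = Q + AᵀP(A−BK) = [6.1875 -5.0625; -5.0625 15.9375]
tr(P') = 22.1250

22.1250


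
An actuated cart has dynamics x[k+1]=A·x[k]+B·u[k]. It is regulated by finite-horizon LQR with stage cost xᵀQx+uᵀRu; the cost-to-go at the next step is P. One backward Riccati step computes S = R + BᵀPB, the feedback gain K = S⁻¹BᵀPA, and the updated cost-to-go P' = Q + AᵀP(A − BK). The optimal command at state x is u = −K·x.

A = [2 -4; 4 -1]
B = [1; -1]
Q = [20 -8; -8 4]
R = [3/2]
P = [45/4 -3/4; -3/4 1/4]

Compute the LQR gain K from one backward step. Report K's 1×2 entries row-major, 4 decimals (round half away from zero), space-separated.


BᵀP = [12.0000 -1.0000]
S = R + BᵀPB = [3/2] + [13.0000] = [14.5000]
BᵀPA = [20.0000 -47.0000]
K = S⁻¹·BᵀPA = [1.3793 -3.2414]
A−BK = [0.6207 -0.7586; 5.3793 -4.2414]
AᵀP(A−BK) = [9.4138 -12.6724; -12.6724 21.9052]
P' = Q + AᵀP(A−BK) = [29.4138 -20.6724; -20.6724 25.9052]
tr(P') = 55.3190

1.3793 -3.2414


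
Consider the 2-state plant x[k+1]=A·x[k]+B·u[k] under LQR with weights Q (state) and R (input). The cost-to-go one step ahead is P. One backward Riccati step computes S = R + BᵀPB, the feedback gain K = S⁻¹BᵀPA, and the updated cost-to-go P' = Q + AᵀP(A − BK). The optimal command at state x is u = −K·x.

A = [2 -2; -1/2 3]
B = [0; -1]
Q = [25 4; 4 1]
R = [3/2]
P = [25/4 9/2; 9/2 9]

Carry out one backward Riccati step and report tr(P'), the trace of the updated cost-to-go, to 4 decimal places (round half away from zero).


63.4643

BᵀP = [-4.5000 -9.0000]
S = R + BᵀPB = [3/2] + [9.0000] = [10.5000]
BᵀPA = [-4.5000 -18.0000]
K = S⁻¹·BᵀPA = [-0.4286 -1.7143]
A−BK = [2.0000 -2.0000; -0.9286 1.2857]
AᵀP(A−BK) = [16.3214 -14.7143; -14.7143 21.1429]
P' = Q + AᵀP(A−BK) = [41.3214 -10.7143; -10.7143 22.1429]
tr(P') = 63.4643


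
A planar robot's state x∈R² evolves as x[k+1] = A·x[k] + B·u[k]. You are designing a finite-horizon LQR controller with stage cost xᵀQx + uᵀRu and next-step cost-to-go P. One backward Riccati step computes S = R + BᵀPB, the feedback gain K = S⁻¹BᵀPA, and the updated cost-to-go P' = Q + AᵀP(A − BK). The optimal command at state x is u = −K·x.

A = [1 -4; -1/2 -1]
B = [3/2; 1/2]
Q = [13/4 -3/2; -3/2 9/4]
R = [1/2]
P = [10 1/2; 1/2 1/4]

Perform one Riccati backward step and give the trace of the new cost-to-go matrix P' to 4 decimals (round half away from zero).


9.3209

BᵀP = [15.2500 0.8750]
S = R + BᵀPB = [1/2] + [23.3125] = [23.8125]
BᵀPA = [14.8125 -61.8750]
K = S⁻¹·BᵀPA = [0.6220 -2.5984]
A−BK = [0.0669 -0.1024; -0.8110 0.2992]
AᵀP(A−BK) = [0.3484 -0.8858; -0.8858 3.4724]
P' = Q + AᵀP(A−BK) = [3.5984 -2.3858; -2.3858 5.7224]
tr(P') = 9.3209


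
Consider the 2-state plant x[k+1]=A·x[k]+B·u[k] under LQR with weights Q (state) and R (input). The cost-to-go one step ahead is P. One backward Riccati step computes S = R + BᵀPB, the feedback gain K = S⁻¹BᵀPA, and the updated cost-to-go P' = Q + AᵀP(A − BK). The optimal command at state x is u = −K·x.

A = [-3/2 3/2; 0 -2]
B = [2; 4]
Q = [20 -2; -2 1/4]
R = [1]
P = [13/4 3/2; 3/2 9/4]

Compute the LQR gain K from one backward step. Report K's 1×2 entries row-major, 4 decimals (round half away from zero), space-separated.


BᵀP = [12.5000 12.0000]
S = R + BᵀPB = [1] + [73.0000] = [74.0000]
BᵀPA = [-18.7500 -5.2500]
K = S⁻¹·BᵀPA = [-0.2534 -0.0709]
A−BK = [-0.9932 1.6419; 1.0135 -1.7162]
AᵀP(A−BK) = [2.5617 -4.1427; -4.1427 6.9400]
P' = Q + AᵀP(A−BK) = [22.5617 -6.1427; -6.1427 7.1900]
tr(P') = 29.7517

-0.2534 -0.0709


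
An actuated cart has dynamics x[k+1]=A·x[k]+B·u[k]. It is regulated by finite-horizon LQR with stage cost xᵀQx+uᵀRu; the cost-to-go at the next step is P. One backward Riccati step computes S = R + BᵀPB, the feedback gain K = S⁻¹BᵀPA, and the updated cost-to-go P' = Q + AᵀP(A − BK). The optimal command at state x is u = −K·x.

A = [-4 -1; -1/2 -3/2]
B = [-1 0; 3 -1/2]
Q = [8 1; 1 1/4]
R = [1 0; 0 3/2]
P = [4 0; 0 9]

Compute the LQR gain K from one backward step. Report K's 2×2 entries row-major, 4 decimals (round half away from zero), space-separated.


BᵀP = [-4.0000 27.0000; 0.0000 -4.5000]
S = R + BᵀPB = [1 0; 0 3/2] + [85.0000 -13.5000; -13.5000 2.2500] = [86.0000 -13.5000; -13.5000 3.7500]
BᵀPA = [2.5000 -36.5000; 2.2500 6.7500]
K = S⁻¹·BᵀPA = [0.2834 -0.3262; 1.6203 0.6257]
A−BK = [-3.7166 -1.3262; -0.5401 -0.2086]
AᵀP(A−BK) = [61.8957 22.1578; 22.1578 8.1203]
P' = Q + AᵀP(A−BK) = [69.8957 23.1578; 23.1578 8.3703]
tr(P') = 78.2660

0.2834 -0.3262 1.6203 0.6257


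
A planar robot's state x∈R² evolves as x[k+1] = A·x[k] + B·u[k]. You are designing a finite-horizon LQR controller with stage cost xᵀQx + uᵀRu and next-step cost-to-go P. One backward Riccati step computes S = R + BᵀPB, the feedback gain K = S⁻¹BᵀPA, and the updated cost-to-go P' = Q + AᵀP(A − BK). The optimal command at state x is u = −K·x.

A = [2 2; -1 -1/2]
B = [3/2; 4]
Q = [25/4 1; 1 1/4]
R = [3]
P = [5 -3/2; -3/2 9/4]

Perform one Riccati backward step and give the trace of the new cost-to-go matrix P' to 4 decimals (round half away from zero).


57.8721

BᵀP = [1.5000 6.7500]
S = R + BᵀPB = [3] + [29.2500] = [32.2500]
BᵀPA = [-3.7500 -0.3750]
K = S⁻¹·BᵀPA = [-0.1163 -0.0116]
A−BK = [2.1744 2.0174; -0.5349 -0.4535]
AᵀP(A−BK) = [27.8140 25.5814; 25.5814 23.5581]
P' = Q + AᵀP(A−BK) = [34.0640 26.5814; 26.5814 23.8081]
tr(P') = 57.8721


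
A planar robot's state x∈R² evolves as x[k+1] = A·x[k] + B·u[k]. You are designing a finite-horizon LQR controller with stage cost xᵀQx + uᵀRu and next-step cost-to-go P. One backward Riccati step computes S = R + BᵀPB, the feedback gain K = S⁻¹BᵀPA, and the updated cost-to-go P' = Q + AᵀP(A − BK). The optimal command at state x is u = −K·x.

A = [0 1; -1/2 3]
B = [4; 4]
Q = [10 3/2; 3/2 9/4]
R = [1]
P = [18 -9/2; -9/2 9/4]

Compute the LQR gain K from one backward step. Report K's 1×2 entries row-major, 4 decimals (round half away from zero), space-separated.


0.0249 0.1492

BᵀP = [54.0000 -9.0000]
S = R + BᵀPB = [1] + [180.0000] = [181.0000]
BᵀPA = [4.5000 27.0000]
K = S⁻¹·BᵀPA = [0.0249 0.1492]
A−BK = [-0.0994 0.4033; -0.5994 2.4033]
AᵀP(A−BK) = [0.4506 -1.7963; -1.7963 7.2224]
P' = Q + AᵀP(A−BK) = [10.4506 -0.2963; -0.2963 9.4724]
tr(P') = 19.9230


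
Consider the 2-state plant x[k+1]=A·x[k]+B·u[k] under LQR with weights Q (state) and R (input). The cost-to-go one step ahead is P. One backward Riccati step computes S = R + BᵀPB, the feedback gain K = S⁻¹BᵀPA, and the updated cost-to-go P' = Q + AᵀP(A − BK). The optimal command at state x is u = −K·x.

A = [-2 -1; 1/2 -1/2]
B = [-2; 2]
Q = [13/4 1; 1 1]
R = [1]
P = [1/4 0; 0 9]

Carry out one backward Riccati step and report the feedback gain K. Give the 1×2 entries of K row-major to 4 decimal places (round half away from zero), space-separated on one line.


0.2632 -0.2237

BᵀP = [-0.5000 18.0000]
S = R + BᵀPB = [1] + [37.0000] = [38.0000]
BᵀPA = [10.0000 -8.5000]
K = S⁻¹·BᵀPA = [0.2632 -0.2237]
A−BK = [-1.4737 -1.4474; -0.0263 -0.0526]
AᵀP(A−BK) = [0.6184 0.4868; 0.4868 0.5987]
P' = Q + AᵀP(A−BK) = [3.8684 1.4868; 1.4868 1.5987]
tr(P') = 5.4671


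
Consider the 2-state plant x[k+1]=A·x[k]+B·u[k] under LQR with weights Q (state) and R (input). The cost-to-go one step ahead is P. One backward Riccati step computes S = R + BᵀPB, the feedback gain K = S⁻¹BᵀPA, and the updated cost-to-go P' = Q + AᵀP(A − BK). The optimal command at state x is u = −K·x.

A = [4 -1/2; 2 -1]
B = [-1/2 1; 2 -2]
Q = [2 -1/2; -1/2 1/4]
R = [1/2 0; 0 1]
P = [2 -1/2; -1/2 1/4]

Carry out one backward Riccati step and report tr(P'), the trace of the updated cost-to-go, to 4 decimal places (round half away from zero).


BᵀP = [-2.0000 0.7500; 3.0000 -1.0000]
S = R + BᵀPB = [1/2 0; 0 1] + [2.5000 -3.5000; -3.5000 5.0000] = [3.0000 -3.5000; -3.5000 6.0000]
BᵀPA = [-6.5000 0.2500; 10.0000 -0.5000]
K = S⁻¹·BᵀPA = [-0.6957 -0.0435; 1.2609 -0.1087]
A−BK = [2.3913 -0.4130; 5.9130 -1.1304]
AᵀP(A−BK) = [7.8696 -1.1957; -1.1957 0.2065]
P' = Q + AᵀP(A−BK) = [9.8696 -1.6957; -1.6957 0.4565]
tr(P') = 10.3261

10.3261


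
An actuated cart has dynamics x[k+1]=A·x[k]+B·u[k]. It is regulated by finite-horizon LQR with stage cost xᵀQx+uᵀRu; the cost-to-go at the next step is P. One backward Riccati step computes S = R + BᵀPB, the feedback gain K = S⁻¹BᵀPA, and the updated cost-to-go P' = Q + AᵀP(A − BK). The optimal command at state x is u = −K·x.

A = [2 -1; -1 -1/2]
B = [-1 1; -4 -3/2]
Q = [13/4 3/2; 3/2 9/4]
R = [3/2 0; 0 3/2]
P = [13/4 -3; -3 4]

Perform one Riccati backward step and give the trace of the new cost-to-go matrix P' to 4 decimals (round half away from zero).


BᵀP = [8.7500 -13.0000; 7.7500 -9.0000]
S = R + BᵀPB = [3/2 0; 0 3/2] + [43.2500 28.2500; 28.2500 21.2500] = [44.7500 28.2500; 28.2500 22.7500]
BᵀPA = [30.5000 -2.2500; 24.5000 -3.2500]
K = S⁻¹·BᵀPA = [0.0080 0.1847; 1.0670 -0.3722]
A−BK = [0.9409 -0.4432; 0.6324 -0.3196]
AᵀP(A−BK) = [2.6148 -1.0142; -1.0142 0.4560]
P' = Q + AᵀP(A−BK) = [5.8648 0.4858; 0.4858 2.7060]
tr(P') = 8.5707

8.5707


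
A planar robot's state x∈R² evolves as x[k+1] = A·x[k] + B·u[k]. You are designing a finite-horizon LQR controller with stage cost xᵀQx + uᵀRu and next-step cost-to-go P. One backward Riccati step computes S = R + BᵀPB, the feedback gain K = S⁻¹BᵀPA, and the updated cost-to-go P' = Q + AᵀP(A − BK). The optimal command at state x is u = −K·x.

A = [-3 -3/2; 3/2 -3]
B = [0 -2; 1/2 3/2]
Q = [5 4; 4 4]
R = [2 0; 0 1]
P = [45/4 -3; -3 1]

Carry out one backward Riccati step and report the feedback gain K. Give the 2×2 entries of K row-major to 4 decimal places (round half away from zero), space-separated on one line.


BᵀP = [-1.5000 0.5000; -27.0000 7.5000]
S = R + BᵀPB = [2 0; 0 1] + [0.2500 3.7500; 3.7500 65.2500] = [2.2500 3.7500; 3.7500 66.2500]
BᵀPA = [5.2500 0.7500; 92.2500 18.0000]
K = S⁻¹·BᵀPA = [0.0139 -0.1319; 1.3917 0.2792]
A−BK = [-0.2167 -0.9417; -0.5944 -3.3528]
AᵀP(A−BK) = [2.0458 0.8146; 0.8146 2.3865]
P' = Q + AᵀP(A−BK) = [7.0458 4.8146; 4.8146 6.3865]
tr(P') = 13.4323

0.0139 -0.1319 1.3917 0.2792


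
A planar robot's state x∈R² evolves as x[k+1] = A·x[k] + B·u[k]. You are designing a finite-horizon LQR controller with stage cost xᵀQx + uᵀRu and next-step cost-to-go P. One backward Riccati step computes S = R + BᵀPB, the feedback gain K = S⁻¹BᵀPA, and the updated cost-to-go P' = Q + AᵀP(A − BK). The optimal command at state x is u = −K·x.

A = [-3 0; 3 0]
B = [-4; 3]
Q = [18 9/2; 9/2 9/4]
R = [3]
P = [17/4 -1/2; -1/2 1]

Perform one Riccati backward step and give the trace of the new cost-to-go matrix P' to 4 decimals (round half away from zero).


22.4755

BᵀP = [-18.5000 5.0000]
S = R + BᵀPB = [3] + [89.0000] = [92.0000]
BᵀPA = [70.5000 0.0000]
K = S⁻¹·BᵀPA = [0.7663 0.0000]
A−BK = [0.0652 0.0000; 0.7011 0.0000]
AᵀP(A−BK) = [2.2255 0.0000; 0.0000 0.0000]
P' = Q + AᵀP(A−BK) = [20.2255 4.5000; 4.5000 2.2500]
tr(P') = 22.4755


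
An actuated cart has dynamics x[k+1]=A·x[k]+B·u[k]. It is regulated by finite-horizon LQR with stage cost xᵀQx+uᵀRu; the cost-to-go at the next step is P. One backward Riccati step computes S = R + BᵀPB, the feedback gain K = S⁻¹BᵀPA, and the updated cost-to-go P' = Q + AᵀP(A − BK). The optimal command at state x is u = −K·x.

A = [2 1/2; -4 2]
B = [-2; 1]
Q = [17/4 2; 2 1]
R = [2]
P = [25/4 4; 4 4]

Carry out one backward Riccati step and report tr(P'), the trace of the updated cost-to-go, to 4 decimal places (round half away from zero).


BᵀP = [-8.5000 -4.0000]
S = R + BᵀPB = [2] + [13.0000] = [15.0000]
BᵀPA = [-1.0000 -12.2500]
K = S⁻¹·BᵀPA = [-0.0667 -0.8167]
A−BK = [1.8667 -1.1333; -3.9333 2.8167]
AᵀP(A−BK) = [24.9333 -18.5667; -18.5667 15.5583]
P' = Q + AᵀP(A−BK) = [29.1833 -16.5667; -16.5667 16.5583]
tr(P') = 45.7417

45.7417


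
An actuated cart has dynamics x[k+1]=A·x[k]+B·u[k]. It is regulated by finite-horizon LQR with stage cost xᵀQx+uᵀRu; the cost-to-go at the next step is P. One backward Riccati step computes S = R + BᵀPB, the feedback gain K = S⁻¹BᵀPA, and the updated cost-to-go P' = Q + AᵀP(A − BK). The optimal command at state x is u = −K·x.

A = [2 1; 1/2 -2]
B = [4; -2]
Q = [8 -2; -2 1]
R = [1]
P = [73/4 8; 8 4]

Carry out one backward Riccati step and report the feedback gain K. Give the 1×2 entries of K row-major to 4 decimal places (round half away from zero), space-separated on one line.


BᵀP = [57.0000 24.0000]
S = R + BᵀPB = [1] + [180.0000] = [181.0000]
BᵀPA = [126.0000 9.0000]
K = S⁻¹·BᵀPA = [0.6961 0.0497]
A−BK = [-0.7845 0.8011; 1.8923 -1.9006]
AᵀP(A−BK) = [2.2873 -1.7652; -1.7652 1.8025]
P' = Q + AᵀP(A−BK) = [10.2873 -3.7652; -3.7652 2.8025]
tr(P') = 13.0898

0.6961 0.0497


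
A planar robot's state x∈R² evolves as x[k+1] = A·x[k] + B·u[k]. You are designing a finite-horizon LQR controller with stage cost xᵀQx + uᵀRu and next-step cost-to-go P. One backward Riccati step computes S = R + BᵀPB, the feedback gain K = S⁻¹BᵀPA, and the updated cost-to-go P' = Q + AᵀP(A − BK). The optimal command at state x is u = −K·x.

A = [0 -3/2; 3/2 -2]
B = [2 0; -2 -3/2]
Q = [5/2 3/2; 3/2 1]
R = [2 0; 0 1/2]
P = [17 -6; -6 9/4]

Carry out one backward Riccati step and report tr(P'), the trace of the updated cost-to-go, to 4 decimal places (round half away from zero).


4.6115

BᵀP = [46.0000 -16.5000; 9.0000 -3.3750]
S = R + BᵀPB = [2 0; 0 1/2] + [125.0000 24.7500; 24.7500 5.0625] = [127.0000 24.7500; 24.7500 5.5625]
BᵀPA = [-24.7500 -36.0000; -5.0625 -6.7500]
K = S⁻¹·BᵀPA = [-0.1318 -0.3535; -0.3236 0.3595]
A−BK = [0.2636 -0.7929; 0.7510 -2.1678]
AᵀP(A−BK) = [0.1618 -0.1798; -0.1798 0.9497]
P' = Q + AᵀP(A−BK) = [2.6618 1.3202; 1.3202 1.9497]
tr(P') = 4.6115


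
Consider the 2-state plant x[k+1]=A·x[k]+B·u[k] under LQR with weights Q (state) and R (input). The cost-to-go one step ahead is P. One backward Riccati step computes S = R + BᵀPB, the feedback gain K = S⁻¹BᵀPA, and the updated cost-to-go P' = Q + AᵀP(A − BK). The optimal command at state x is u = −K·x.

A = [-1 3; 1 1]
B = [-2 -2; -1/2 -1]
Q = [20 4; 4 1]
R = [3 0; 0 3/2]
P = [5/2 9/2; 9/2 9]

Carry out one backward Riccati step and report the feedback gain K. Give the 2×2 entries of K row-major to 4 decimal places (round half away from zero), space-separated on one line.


-0.0175 -0.3684 -0.2080 -0.9398

BᵀP = [-7.2500 -13.5000; -9.5000 -18.0000]
S = R + BᵀPB = [3 0; 0 3/2] + [21.2500 28.0000; 28.0000 37.0000] = [24.2500 28.0000; 28.0000 38.5000]
BᵀPA = [-6.2500 -35.2500; -8.5000 -46.5000]
K = S⁻¹·BᵀPA = [-0.0175 -0.3684; -0.2080 -0.9398]
A−BK = [-1.4511 0.3835; 0.7832 -0.1241]
AᵀP(A−BK) = [0.6222 0.2086; 0.2086 1.8102]
P' = Q + AᵀP(A−BK) = [20.6222 4.2086; 4.2086 2.8102]
tr(P') = 23.4323
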